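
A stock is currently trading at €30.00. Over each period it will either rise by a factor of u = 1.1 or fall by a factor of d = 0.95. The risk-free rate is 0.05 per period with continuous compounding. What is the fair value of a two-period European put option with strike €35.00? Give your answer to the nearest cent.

Risk-neutral probability p = (e^0.05 − 0.95)/(1.1 − 0.95) = 0.1013/0.1500 = 0.6751
Terminal stock prices: S_uu = 36.3, S_ud = 31.35, S_dd = 27.07
Terminal payoffs (K − S): max(-1.3, 0) = 0, max(3.65, 0) = 3.65, max(7.925, 0) = 7.925
Node u (S = 33): V_u = e^(−0.05)·[0.6751·0.0000 + 0.3249·3.6500] = 1.1279
Node d (S = 28.5): V_d = e^(−0.05)·[0.6751·3.6500 + 0.3249·7.9250] = 4.7930
Node 0 (S = 30): V_0 = e^(−0.05)·[0.6751·1.1279 + 0.3249·4.7930] = 2.2055

€2.21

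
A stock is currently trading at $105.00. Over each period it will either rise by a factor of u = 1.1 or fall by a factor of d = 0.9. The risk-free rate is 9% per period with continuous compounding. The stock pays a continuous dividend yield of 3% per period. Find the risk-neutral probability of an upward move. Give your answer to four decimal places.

Per-period risk-free factor R = e^0.09 = 1.0942; dividend-adjusted growth = e^(0.09−0.03) = 1.0618.
Risk-neutral probability p = (1.0618 − 0.9)/(1.1 − 0.9) = 0.1618/0.2000 = 0.8092

p = 0.8092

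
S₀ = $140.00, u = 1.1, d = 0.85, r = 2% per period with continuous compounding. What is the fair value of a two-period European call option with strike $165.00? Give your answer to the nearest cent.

$1.96

Risk-neutral probability p = (e^0.02 − 0.85)/(1.1 − 0.85) = 0.1702/0.2500 = 0.6808
Terminal stock prices: S_uu = 169.4, S_ud = 130.9, S_dd = 101.1
Terminal payoffs (S − K): max(4.4, 0) = 4.4, max(-34.1, 0) = 0, max(-63.85, 0) = 0
Node u (S = 154): V_u = e^(−0.02)·[0.6808·4.4000 + 0.3192·0.0000] = 2.9362
Node d (S = 119): V_d = e^(−0.02)·[0.6808·0.0000 + 0.3192·0.0000] = 0.0000
Node 0 (S = 140): V_0 = e^(−0.02)·[0.6808·2.9362 + 0.3192·0.0000] = 1.9594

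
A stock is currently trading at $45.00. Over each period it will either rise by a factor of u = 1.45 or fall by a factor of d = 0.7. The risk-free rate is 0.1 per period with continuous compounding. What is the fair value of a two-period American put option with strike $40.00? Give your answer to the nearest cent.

$3.54

Risk-neutral probability p = (e^0.1 − 0.7)/(1.45 − 0.7) = 0.4052/0.7500 = 0.5402
Terminal stock prices: S_uu = 94.61, S_ud = 45.67, S_dd = 22.05
Terminal payoffs (K − S): max(-54.61, 0) = 0, max(-5.675, 0) = 0, max(17.95, 0) = 17.95
Node u (S = 65.25): continuation = e^(−0.1)·[0.5402·0.0000 + 0.4598·0.0000] = 0.0000; exercise value = 0.0000 ≤ continuation, so V_u = 0.0000
Node d (S = 31.5): continuation = e^(−0.1)·[0.5402·0.0000 + 0.4598·17.9500] = 7.4675; exercise value = 8.5000 > continuation, so V_d = 8.5000 (exercise)
Node 0 (S = 45): continuation = e^(−0.1)·[0.5402·0.0000 + 0.4598·8.5000] = 3.5362; exercise value = 0.0000 ≤ continuation, so V_0 = 3.5362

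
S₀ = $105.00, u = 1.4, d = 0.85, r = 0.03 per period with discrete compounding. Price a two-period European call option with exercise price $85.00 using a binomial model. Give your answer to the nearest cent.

Risk-neutral probability p = (1 + 0.03 − 0.85)/(1.4 − 0.85) = 0.1800/0.5500 = 0.3273
Terminal stock prices: S_uu = 205.8, S_ud = 125, S_dd = 75.86
Terminal payoffs (S − K): max(120.8, 0) = 120.8, max(39.95, 0) = 39.95, max(-9.138, 0) = 0
Node u (S = 147): V_u = 1/1.03·[0.3273·120.8000 + 0.6727·39.9500] = 64.4757
Node d (S = 89.25): V_d = 1/1.03·[0.3273·39.9500 + 0.6727·0.0000] = 12.6937
Node 0 (S = 105): V_0 = 1/1.03·[0.3273·64.4757 + 0.6727·12.6937] = 28.7773

$28.78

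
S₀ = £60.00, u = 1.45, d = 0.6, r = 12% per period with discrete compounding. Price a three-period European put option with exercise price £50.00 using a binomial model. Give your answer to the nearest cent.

£5.22

Risk-neutral probability p = (1 + 0.12 − 0.6)/(1.45 − 0.6) = 0.5200/0.8500 = 0.6118
Terminal stock prices: S_uuu = 182.9, S_uud = 75.69, S_udd = 31.32, S_ddd = 12.96
Terminal payoffs (K − S): max(-132.9, 0) = 0, max(-25.69, 0) = 0, max(18.68, 0) = 18.68, max(37.04, 0) = 37.04
Node uu (S = 126.2): V_uu = 1/1.12·[0.6118·0.0000 + 0.3882·0.0000] = 0.0000
Node ud (S = 52.2): V_ud = 1/1.12·[0.6118·0.0000 + 0.3882·18.6800] = 6.4752
Node dd (S = 21.6): V_dd = 1/1.12·[0.6118·18.6800 + 0.3882·37.0400] = 23.0429
Node u (S = 87): V_u = 1/1.12·[0.6118·0.0000 + 0.3882·6.4752] = 2.2446
Node d (S = 36): V_d = 1/1.12·[0.6118·6.4752 + 0.3882·23.0429] = 11.5244
Node 0 (S = 60): V_0 = 1/1.12·[0.6118·2.2446 + 0.3882·11.5244] = 5.2208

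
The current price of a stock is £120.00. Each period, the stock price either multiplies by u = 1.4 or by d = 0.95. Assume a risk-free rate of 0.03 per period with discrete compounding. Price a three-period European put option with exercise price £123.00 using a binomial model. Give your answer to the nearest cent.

Risk-neutral probability p = (1 + 0.03 − 0.95)/(1.4 − 0.95) = 0.0800/0.4500 = 0.1778
Terminal stock prices: S_uuu = 329.3, S_uud = 223.4, S_udd = 151.6, S_ddd = 102.9
Terminal payoffs (K − S): max(-206.3, 0) = 0, max(-100.4, 0) = 0, max(-28.62, 0) = 0, max(20.12, 0) = 20.12
Node uu (S = 235.2): V_uu = 1/1.03·[0.1778·0.0000 + 0.8222·0.0000] = 0.0000
Node ud (S = 159.6): V_ud = 1/1.03·[0.1778·0.0000 + 0.8222·0.0000] = 0.0000
Node dd (S = 108.3): V_dd = 1/1.03·[0.1778·0.0000 + 0.8222·20.1150] = 16.0573
Node u (S = 168): V_u = 1/1.03·[0.1778·0.0000 + 0.8222·0.0000] = 0.0000
Node d (S = 114): V_d = 1/1.03·[0.1778·0.0000 + 0.8222·16.0573] = 12.8181
Node 0 (S = 120): V_0 = 1/1.03·[0.1778·0.0000 + 0.8222·12.8181] = 10.2324

£10.23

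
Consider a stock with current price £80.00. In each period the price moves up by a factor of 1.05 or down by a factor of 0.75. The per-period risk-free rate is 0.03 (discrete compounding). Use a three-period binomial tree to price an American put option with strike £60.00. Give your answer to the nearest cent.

£0.16

Risk-neutral probability p = (1 + 0.03 − 0.75)/(1.05 − 0.75) = 0.2800/0.3000 = 0.9333
Terminal stock prices: S_uuu = 92.61, S_uud = 66.15, S_udd = 47.25, S_ddd = 33.75
Terminal payoffs (K − S): max(-32.61, 0) = 0, max(-6.15, 0) = 0, max(12.75, 0) = 12.75, max(26.25, 0) = 26.25
Node uu (S = 88.2): continuation = 1/1.03·[0.9333·0.0000 + 0.0667·0.0000] = 0.0000; exercise value = 0.0000 ≤ continuation, so V_uu = 0.0000
Node ud (S = 63): continuation = 1/1.03·[0.9333·0.0000 + 0.0667·12.7500] = 0.8252; exercise value = 0.0000 ≤ continuation, so V_ud = 0.8252
Node dd (S = 45): continuation = 1/1.03·[0.9333·12.7500 + 0.0667·26.2500] = 13.2524; exercise value = 15.0000 > continuation, so V_dd = 15.0000 (exercise)
Node u (S = 84): continuation = 1/1.03·[0.9333·0.0000 + 0.0667·0.8252] = 0.0534; exercise value = 0.0000 ≤ continuation, so V_u = 0.0534
Node d (S = 60): continuation = 1/1.03·[0.9333·0.8252 + 0.0667·15.0000] = 1.7187; exercise value = 0.0000 ≤ continuation, so V_d = 1.7187
Node 0 (S = 80): continuation = 1/1.03·[0.9333·0.0534 + 0.0667·1.7187] = 0.1596; exercise value = 0.0000 ≤ continuation, so V_0 = 0.1596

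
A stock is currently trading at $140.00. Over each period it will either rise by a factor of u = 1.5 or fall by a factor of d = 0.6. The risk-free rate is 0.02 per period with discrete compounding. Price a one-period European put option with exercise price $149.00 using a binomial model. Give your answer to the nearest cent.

Risk-neutral probability p = (1 + 0.02 − 0.6)/(1.5 − 0.6) = 0.4200/0.9000 = 0.4667
Terminal stock prices: S_u = 210, S_d = 84
Terminal payoffs (K − S): max(-61, 0) = 0, max(65, 0) = 65
Node 0 (S = 140): V_0 = 1/1.02·[0.4667·0.0000 + 0.5333·65.0000] = 33.9869

$33.99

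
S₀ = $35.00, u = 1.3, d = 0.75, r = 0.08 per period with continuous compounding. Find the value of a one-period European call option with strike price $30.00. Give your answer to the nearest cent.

Risk-neutral probability p = (e^0.08 − 0.75)/(1.3 − 0.75) = 0.3333/0.5500 = 0.6060
Terminal stock prices: S_u = 45.5, S_d = 26.25
Terminal payoffs (S − K): max(15.5, 0) = 15.5, max(-3.75, 0) = 0
Node 0 (S = 35): V_0 = e^(−0.08)·[0.6060·15.5000 + 0.3940·0.0000] = 8.6705

$8.67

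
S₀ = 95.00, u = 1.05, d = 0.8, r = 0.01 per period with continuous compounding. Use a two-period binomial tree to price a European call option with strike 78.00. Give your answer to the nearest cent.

Risk-neutral probability p = (e^0.01 − 0.8)/(1.05 − 0.8) = 0.2101/0.2500 = 0.8402
Terminal stock prices: S_uu = 104.7, S_ud = 79.8, S_dd = 60.8
Terminal payoffs (S − K): max(26.74, 0) = 26.74, max(1.8, 0) = 1.8, max(-17.2, 0) = 0
Node u (S = 99.75): V_u = e^(−0.01)·[0.8402·26.7375 + 0.1598·1.8000] = 22.5261
Node d (S = 76): V_d = e^(−0.01)·[0.8402·1.8000 + 0.1598·0.0000] = 1.4973
Node 0 (S = 95): V_0 = e^(−0.01)·[0.8402·22.5261 + 0.1598·1.4973] = 18.9750

18.98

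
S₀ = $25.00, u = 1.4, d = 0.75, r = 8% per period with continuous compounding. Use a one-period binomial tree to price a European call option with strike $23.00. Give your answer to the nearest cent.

Risk-neutral probability p = (e^0.08 − 0.75)/(1.4 − 0.75) = 0.3333/0.6500 = 0.5127
Terminal stock prices: S_u = 35, S_d = 18.75
Terminal payoffs (S − K): max(12, 0) = 12, max(-4.25, 0) = 0
Node 0 (S = 25): V_0 = e^(−0.08)·[0.5127·12.0000 + 0.4873·0.0000] = 5.6799

$5.68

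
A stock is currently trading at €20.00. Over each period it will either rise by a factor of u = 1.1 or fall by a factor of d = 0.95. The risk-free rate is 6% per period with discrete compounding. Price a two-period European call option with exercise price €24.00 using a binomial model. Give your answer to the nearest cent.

€0.10

Risk-neutral probability p = (1 + 0.06 − 0.95)/(1.1 − 0.95) = 0.1100/0.1500 = 0.7333
Terminal stock prices: S_uu = 24.2, S_ud = 20.9, S_dd = 18.05
Terminal payoffs (S − K): max(0.2, 0) = 0.2, max(-3.1, 0) = 0, max(-5.95, 0) = 0
Node u (S = 22): V_u = 1/1.06·[0.7333·0.2000 + 0.2667·0.0000] = 0.1384
Node d (S = 19): V_d = 1/1.06·[0.7333·0.0000 + 0.2667·0.0000] = 0.0000
Node 0 (S = 20): V_0 = 1/1.06·[0.7333·0.1384 + 0.2667·0.0000] = 0.0957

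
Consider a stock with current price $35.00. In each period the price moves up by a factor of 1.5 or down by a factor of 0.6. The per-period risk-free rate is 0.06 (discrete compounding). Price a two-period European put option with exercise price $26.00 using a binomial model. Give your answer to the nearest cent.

$2.85

Risk-neutral probability p = (1 + 0.06 − 0.6)/(1.5 − 0.6) = 0.4600/0.9000 = 0.5111
Terminal stock prices: S_uu = 78.75, S_ud = 31.5, S_dd = 12.6
Terminal payoffs (K − S): max(-52.75, 0) = 0, max(-5.5, 0) = 0, max(13.4, 0) = 13.4
Node u (S = 52.5): V_u = 1/1.06·[0.5111·0.0000 + 0.4889·0.0000] = 0.0000
Node d (S = 21): V_d = 1/1.06·[0.5111·0.0000 + 0.4889·13.4000] = 6.1803
Node 0 (S = 35): V_0 = 1/1.06·[0.5111·0.0000 + 0.4889·6.1803] = 2.8504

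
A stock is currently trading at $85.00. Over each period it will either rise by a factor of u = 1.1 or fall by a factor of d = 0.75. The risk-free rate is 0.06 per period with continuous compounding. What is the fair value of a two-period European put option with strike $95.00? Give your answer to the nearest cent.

Risk-neutral probability p = (e^0.06 − 0.75)/(1.1 − 0.75) = 0.3118/0.3500 = 0.8910
Terminal stock prices: S_uu = 102.9, S_ud = 70.13, S_dd = 47.81
Terminal payoffs (K − S): max(-7.85, 0) = 0, max(24.87, 0) = 24.87, max(47.19, 0) = 47.19
Node u (S = 93.5): V_u = e^(−0.06)·[0.8910·0.0000 + 0.1090·24.8750] = 2.5544
Node d (S = 63.75): V_d = e^(−0.06)·[0.8910·24.8750 + 0.1090·47.1875] = 25.7176
Node 0 (S = 85): V_0 = e^(−0.06)·[0.8910·2.5544 + 0.1090·25.7176] = 4.7842

$4.78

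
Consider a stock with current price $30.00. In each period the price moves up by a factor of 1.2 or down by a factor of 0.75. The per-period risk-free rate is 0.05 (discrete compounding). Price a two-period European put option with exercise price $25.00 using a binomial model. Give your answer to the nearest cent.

Risk-neutral probability p = (1 + 0.05 − 0.75)/(1.2 − 0.75) = 0.3000/0.4500 = 0.6667
Terminal stock prices: S_uu = 43.2, S_ud = 27, S_dd = 16.88
Terminal payoffs (K − S): max(-18.2, 0) = 0, max(-2, 0) = 0, max(8.125, 0) = 8.125
Node u (S = 36): V_u = 1/1.05·[0.6667·0.0000 + 0.3333·0.0000] = 0.0000
Node d (S = 22.5): V_d = 1/1.05·[0.6667·0.0000 + 0.3333·8.1250] = 2.5794
Node 0 (S = 30): V_0 = 1/1.05·[0.6667·0.0000 + 0.3333·2.5794] = 0.8188

$0.82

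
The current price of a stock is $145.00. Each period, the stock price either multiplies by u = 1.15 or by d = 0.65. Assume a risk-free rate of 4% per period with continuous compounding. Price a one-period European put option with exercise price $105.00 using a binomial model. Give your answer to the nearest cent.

Risk-neutral probability p = (e^0.04 − 0.65)/(1.15 − 0.65) = 0.3908/0.5000 = 0.7816
Terminal stock prices: S_u = 166.8, S_d = 94.25
Terminal payoffs (K − S): max(-61.75, 0) = 0, max(10.75, 0) = 10.75
Node 0 (S = 145): V_0 = e^(−0.04)·[0.7816·0.0000 + 0.2184·10.7500] = 2.2555

$2.26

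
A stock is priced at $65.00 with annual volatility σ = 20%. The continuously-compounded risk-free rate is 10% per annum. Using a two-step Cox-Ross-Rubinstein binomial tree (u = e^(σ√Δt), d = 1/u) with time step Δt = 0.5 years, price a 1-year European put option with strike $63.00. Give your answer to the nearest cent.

CRR parameters: u = e^(σ√Δt) = e^(0.2·√0.5) = 1.1519, d = 1/u = 0.8681
Per-period rate: rΔt = 0.1·0.5 = 0.05, so R = e^0.05 = 1.0513
Risk-neutral probability p = (e^0.05 − 0.8681)/(1.1519 − 0.8681) = 0.1831/0.2838 = 0.6454
Terminal stock prices: S_uu = 86.25, S_ud = 65, S_dd = 48.99
Terminal payoffs (K − S): max(-23.25, 0) = 0, max(-2, 0) = 0, max(14.01, 0) = 14.01
Node u (S = 74.87): V_u = e^(−0.05)·[0.6454·0.0000 + 0.3546·0.0000] = 0.0000
Node d (S = 56.43): V_d = e^(−0.05)·[0.6454·0.0000 + 0.3546·14.0135] = 4.7272
Node 0 (S = 65): V_0 = e^(−0.05)·[0.6454·0.0000 + 0.3546·4.7272] = 1.5946

$1.59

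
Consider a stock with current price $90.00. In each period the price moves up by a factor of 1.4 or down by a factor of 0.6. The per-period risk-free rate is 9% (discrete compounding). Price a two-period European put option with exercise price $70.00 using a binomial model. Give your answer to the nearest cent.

Risk-neutral probability p = (1 + 0.09 − 0.6)/(1.4 − 0.6) = 0.4900/0.8000 = 0.6125
Terminal stock prices: S_uu = 176.4, S_ud = 75.6, S_dd = 32.4
Terminal payoffs (K − S): max(-106.4, 0) = 0, max(-5.6, 0) = 0, max(37.6, 0) = 37.6
Node u (S = 126): V_u = 1/1.09·[0.6125·0.0000 + 0.3875·0.0000] = 0.0000
Node d (S = 54): V_d = 1/1.09·[0.6125·0.0000 + 0.3875·37.6000] = 13.3670
Node 0 (S = 90): V_0 = 1/1.09·[0.6125·0.0000 + 0.3875·13.3670] = 4.7520

$4.75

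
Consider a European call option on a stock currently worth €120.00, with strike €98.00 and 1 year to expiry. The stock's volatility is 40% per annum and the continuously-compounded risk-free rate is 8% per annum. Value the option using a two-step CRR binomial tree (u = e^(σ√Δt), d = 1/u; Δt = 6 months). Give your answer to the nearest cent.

€36.40

CRR parameters: u = e^(σ√Δt) = e^(0.4·√0.5) = 1.3269, d = 1/u = 0.7536
Per-period rate: rΔt = 0.08·0.5 = 0.04, so R = e^0.04 = 1.0408
Risk-neutral probability p = (e^0.04 − 0.7536)/(1.3269 − 0.7536) = 0.2872/0.5733 = 0.5009
Terminal stock prices: S_uu = 211.3, S_ud = 120, S_dd = 68.16
Terminal payoffs (S − K): max(113.3, 0) = 113.3, max(22, 0) = 22, max(-29.84, 0) = 0
Node u (S = 159.2): V_u = e^(−0.04)·[0.5009·113.2785 + 0.4991·22.0000] = 65.0702
Node d (S = 90.44): V_d = e^(−0.04)·[0.5009·22.0000 + 0.4991·0.0000] = 10.5887
Node 0 (S = 120): V_0 = e^(−0.04)·[0.5009·65.0702 + 0.4991·10.5887] = 36.3958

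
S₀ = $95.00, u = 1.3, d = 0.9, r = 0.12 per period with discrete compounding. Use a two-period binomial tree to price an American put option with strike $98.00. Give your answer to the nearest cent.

Risk-neutral probability p = (1 + 0.12 − 0.9)/(1.3 − 0.9) = 0.2200/0.4000 = 0.5500
Terminal stock prices: S_uu = 160.6, S_ud = 111.2, S_dd = 76.95
Terminal payoffs (K − S): max(-62.55, 0) = 0, max(-13.15, 0) = 0, max(21.05, 0) = 21.05
Node u (S = 123.5): continuation = 1/1.12·[0.5500·0.0000 + 0.4500·0.0000] = 0.0000; exercise value = 0.0000 ≤ continuation, so V_u = 0.0000
Node d (S = 85.5): continuation = 1/1.12·[0.5500·0.0000 + 0.4500·21.0500] = 8.4576; exercise value = 12.5000 > continuation, so V_d = 12.5000 (exercise)
Node 0 (S = 95): continuation = 1/1.12·[0.5500·0.0000 + 0.4500·12.5000] = 5.0223; exercise value = 3.0000 ≤ continuation, so V_0 = 5.0223

$5.02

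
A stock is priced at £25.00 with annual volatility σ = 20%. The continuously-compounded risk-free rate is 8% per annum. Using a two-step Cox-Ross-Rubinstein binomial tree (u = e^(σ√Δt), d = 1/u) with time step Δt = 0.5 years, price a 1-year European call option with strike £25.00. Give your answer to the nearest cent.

CRR parameters: u = e^(σ√Δt) = e^(0.2·√0.5) = 1.1519, d = 1/u = 0.8681
Per-period rate: rΔt = 0.08·0.5 = 0.04, so R = e^0.04 = 1.0408
Risk-neutral probability p = (e^0.04 − 0.8681)/(1.1519 − 0.8681) = 0.1727/0.2838 = 0.6085
Terminal stock prices: S_uu = 33.17, S_ud = 25, S_dd = 18.84
Terminal payoffs (S − K): max(8.172, 0) = 8.172, max(0, 0) = 0, max(-6.159, 0) = 0
Node u (S = 28.8): V_u = e^(−0.04)·[0.6085·8.1724 + 0.3915·0.0000] = 4.7780
Node d (S = 21.7): V_d = e^(−0.04)·[0.6085·0.0000 + 0.3915·0.0000] = 0.0000
Node 0 (S = 25): V_0 = e^(−0.04)·[0.6085·4.7780 + 0.3915·0.0000] = 2.7935

£2.79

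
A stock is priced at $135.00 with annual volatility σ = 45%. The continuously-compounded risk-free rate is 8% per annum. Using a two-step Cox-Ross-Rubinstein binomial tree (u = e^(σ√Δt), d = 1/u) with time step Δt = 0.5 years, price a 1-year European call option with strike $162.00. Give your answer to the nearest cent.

$20.15

CRR parameters: u = e^(σ√Δt) = e^(0.45·√0.5) = 1.3746, d = 1/u = 0.7275
Per-period rate: rΔt = 0.08·0.5 = 0.04, so R = e^0.04 = 1.0408
Risk-neutral probability p = (e^0.04 − 0.7275)/(1.3746 − 0.7275) = 0.3134/0.6472 = 0.4842
Terminal stock prices: S_uu = 255.1, S_ud = 135, S_dd = 71.44
Terminal payoffs (S − K): max(93.1, 0) = 93.1, max(-27, 0) = 0, max(-90.56, 0) = 0
Node u (S = 185.6): V_u = e^(−0.04)·[0.4842·93.1039 + 0.5158·0.0000] = 43.3109
Node d (S = 98.21): V_d = e^(−0.04)·[0.4842·0.0000 + 0.5158·0.0000] = 0.0000
Node 0 (S = 135): V_0 = e^(−0.04)·[0.4842·43.3109 + 0.5158·0.0000] = 20.1477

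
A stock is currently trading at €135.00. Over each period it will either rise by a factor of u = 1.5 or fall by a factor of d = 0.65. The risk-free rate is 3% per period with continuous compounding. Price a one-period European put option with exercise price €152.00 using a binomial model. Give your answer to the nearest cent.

Risk-neutral probability p = (e^0.03 − 0.65)/(1.5 − 0.65) = 0.3805/0.8500 = 0.4476
Terminal stock prices: S_u = 202.5, S_d = 87.75
Terminal payoffs (K − S): max(-50.5, 0) = 0, max(64.25, 0) = 64.25
Node 0 (S = 135): V_0 = e^(−0.03)·[0.4476·0.0000 + 0.5524·64.2500] = 34.4432

€34.44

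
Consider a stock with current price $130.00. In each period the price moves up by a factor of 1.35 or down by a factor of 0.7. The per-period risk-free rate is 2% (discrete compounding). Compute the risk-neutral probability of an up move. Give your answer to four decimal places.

Risk-neutral probability p = (1 + 0.02 − 0.7)/(1.35 − 0.7) = 0.3200/0.6500 = 0.4923

p = 0.4923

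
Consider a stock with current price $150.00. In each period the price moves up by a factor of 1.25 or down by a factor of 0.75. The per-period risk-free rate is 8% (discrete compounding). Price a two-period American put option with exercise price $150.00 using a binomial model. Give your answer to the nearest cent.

$13.61

Risk-neutral probability p = (1 + 0.08 − 0.75)/(1.25 − 0.75) = 0.3300/0.5000 = 0.6600
Terminal stock prices: S_uu = 234.4, S_ud = 140.6, S_dd = 84.38
Terminal payoffs (K − S): max(-84.38, 0) = 0, max(9.375, 0) = 9.375, max(65.62, 0) = 65.62
Node u (S = 187.5): continuation = 1/1.08·[0.6600·0.0000 + 0.3400·9.3750] = 2.9514; exercise value = 0.0000 ≤ continuation, so V_u = 2.9514
Node d (S = 112.5): continuation = 1/1.08·[0.6600·9.3750 + 0.3400·65.6250] = 26.3889; exercise value = 37.5000 > continuation, so V_d = 37.5000 (exercise)
Node 0 (S = 150): continuation = 1/1.08·[0.6600·2.9514 + 0.3400·37.5000] = 13.6092; exercise value = 0.0000 ≤ continuation, so V_0 = 13.6092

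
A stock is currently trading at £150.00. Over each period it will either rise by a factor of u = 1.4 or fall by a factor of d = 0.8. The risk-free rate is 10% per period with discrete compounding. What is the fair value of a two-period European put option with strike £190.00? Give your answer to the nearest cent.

£28.51

Risk-neutral probability p = (1 + 0.1 − 0.8)/(1.4 − 0.8) = 0.3000/0.6000 = 0.5000
Terminal stock prices: S_uu = 294, S_ud = 168, S_dd = 96
Terminal payoffs (K − S): max(-104, 0) = 0, max(22, 0) = 22, max(94, 0) = 94
Node u (S = 210): V_u = 1/1.1·[0.5000·0.0000 + 0.5000·22.0000] = 10.0000
Node d (S = 120): V_d = 1/1.1·[0.5000·22.0000 + 0.5000·94.0000] = 52.7273
Node 0 (S = 150): V_0 = 1/1.1·[0.5000·10.0000 + 0.5000·52.7273] = 28.5124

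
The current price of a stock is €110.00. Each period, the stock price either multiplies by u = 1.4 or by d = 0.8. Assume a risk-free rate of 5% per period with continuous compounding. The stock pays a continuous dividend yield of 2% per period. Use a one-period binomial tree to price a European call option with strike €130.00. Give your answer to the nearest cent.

Per-period risk-free factor R = e^0.05 = 1.0513; dividend-adjusted growth = e^(0.05−0.02) = 1.0305.
Risk-neutral probability p = (1.0305 − 0.8)/(1.4 − 0.8) = 0.2305/0.6000 = 0.3841
Terminal stock prices: S_u = 154, S_d = 88
Terminal payoffs (S − K): max(24, 0) = 24, max(-42, 0) = 0
Node 0 (S = 110): V_0 = e^(−0.05)·[0.3841·24.0000 + 0.6159·0.0000] = 8.7686

€8.77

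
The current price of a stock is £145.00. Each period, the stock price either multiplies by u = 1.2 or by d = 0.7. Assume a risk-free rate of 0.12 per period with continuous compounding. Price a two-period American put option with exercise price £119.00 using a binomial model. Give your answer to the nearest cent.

£2.25

Risk-neutral probability p = (e^0.12 − 0.7)/(1.2 − 0.7) = 0.4275/0.5000 = 0.8550
Terminal stock prices: S_uu = 208.8, S_ud = 121.8, S_dd = 71.05
Terminal payoffs (K − S): max(-89.8, 0) = 0, max(-2.8, 0) = 0, max(47.95, 0) = 47.95
Node u (S = 174): continuation = e^(−0.12)·[0.8550·0.0000 + 0.1450·0.0000] = 0.0000; exercise value = 0.0000 ≤ continuation, so V_u = 0.0000
Node d (S = 101.5): continuation = e^(−0.12)·[0.8550·0.0000 + 0.1450·47.9500] = 6.1668; exercise value = 17.5000 > continuation, so V_d = 17.5000 (exercise)
Node 0 (S = 145): continuation = e^(−0.12)·[0.8550·0.0000 + 0.1450·17.5000] = 2.2507; exercise value = 0.0000 ≤ continuation, so V_0 = 2.2507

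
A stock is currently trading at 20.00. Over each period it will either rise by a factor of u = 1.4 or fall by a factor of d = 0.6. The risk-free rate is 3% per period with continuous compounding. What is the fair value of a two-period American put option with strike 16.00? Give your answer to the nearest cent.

1.79

Risk-neutral probability p = (e^0.03 − 0.6)/(1.4 − 0.6) = 0.4305/0.8000 = 0.5381
Terminal stock prices: S_uu = 39.2, S_ud = 16.8, S_dd = 7.2
Terminal payoffs (K − S): max(-23.2, 0) = 0, max(-0.8, 0) = 0, max(8.8, 0) = 8.8
Node u (S = 28): continuation = e^(−0.03)·[0.5381·0.0000 + 0.4619·0.0000] = 0.0000; exercise value = 0.0000 ≤ continuation, so V_u = 0.0000
Node d (S = 12): continuation = e^(−0.03)·[0.5381·0.0000 + 0.4619·8.8000] = 3.9449; exercise value = 4.0000 > continuation, so V_d = 4.0000 (exercise)
Node 0 (S = 20): continuation = e^(−0.03)·[0.5381·0.0000 + 0.4619·4.0000] = 1.7931; exercise value = 0.0000 ≤ continuation, so V_0 = 1.7931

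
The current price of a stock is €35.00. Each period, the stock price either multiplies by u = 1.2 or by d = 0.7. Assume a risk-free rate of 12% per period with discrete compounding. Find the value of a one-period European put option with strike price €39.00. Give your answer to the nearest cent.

Risk-neutral probability p = (1 + 0.12 − 0.7)/(1.2 − 0.7) = 0.4200/0.5000 = 0.8400
Terminal stock prices: S_u = 42, S_d = 24.5
Terminal payoffs (K − S): max(-3, 0) = 0, max(14.5, 0) = 14.5
Node 0 (S = 35): V_0 = 1/1.12·[0.8400·0.0000 + 0.1600·14.5000] = 2.0714

€2.07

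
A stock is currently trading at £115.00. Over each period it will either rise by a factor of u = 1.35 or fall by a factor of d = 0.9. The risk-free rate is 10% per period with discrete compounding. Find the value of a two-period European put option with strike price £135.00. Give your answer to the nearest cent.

Risk-neutral probability p = (1 + 0.1 − 0.9)/(1.35 − 0.9) = 0.2000/0.4500 = 0.4444
Terminal stock prices: S_uu = 209.6, S_ud = 139.7, S_dd = 93.15
Terminal payoffs (K − S): max(-74.59, 0) = 0, max(-4.725, 0) = 0, max(41.85, 0) = 41.85
Node u (S = 155.2): V_u = 1/1.1·[0.4444·0.0000 + 0.5556·0.0000] = 0.0000
Node d (S = 103.5): V_d = 1/1.1·[0.4444·0.0000 + 0.5556·41.8500] = 21.1364
Node 0 (S = 115): V_0 = 1/1.1·[0.4444·0.0000 + 0.5556·21.1364] = 10.6749

£10.67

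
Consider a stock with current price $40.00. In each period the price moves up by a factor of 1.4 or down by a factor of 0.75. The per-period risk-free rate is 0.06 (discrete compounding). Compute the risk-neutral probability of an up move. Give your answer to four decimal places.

Risk-neutral probability p = (1 + 0.06 − 0.75)/(1.4 − 0.75) = 0.3100/0.6500 = 0.4769

p = 0.4769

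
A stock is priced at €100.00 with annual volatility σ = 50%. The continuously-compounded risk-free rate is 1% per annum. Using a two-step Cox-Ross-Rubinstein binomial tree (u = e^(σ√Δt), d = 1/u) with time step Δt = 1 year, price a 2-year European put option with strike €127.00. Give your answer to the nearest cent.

CRR parameters: u = e^(σ√Δt) = e^(0.5·√1) = 1.6487, d = 1/u = 0.6065
Per-period rate: rΔt = 0.01·1 = 0.01, so R = e^0.01 = 1.0101
Risk-neutral probability p = (e^0.01 − 0.6065)/(1.6487 − 0.6065) = 0.4035/1.0422 = 0.3872
Terminal stock prices: S_uu = 271.8, S_ud = 100, S_dd = 36.79
Terminal payoffs (K − S): max(-144.8, 0) = 0, max(27, 0) = 27, max(90.21, 0) = 90.21
Node u (S = 164.9): V_u = e^(−0.01)·[0.3872·0.0000 + 0.6128·27.0000] = 16.3814
Node d (S = 60.65): V_d = e^(−0.01)·[0.3872·27.0000 + 0.6128·90.2121] = 65.0833
Node 0 (S = 100): V_0 = e^(−0.01)·[0.3872·16.3814 + 0.6128·65.0833] = 45.7667

€45.77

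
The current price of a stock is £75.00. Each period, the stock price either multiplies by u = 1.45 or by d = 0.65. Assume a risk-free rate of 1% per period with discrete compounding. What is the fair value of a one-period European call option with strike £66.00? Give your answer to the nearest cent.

£19.05

Risk-neutral probability p = (1 + 0.01 − 0.65)/(1.45 − 0.65) = 0.3600/0.8000 = 0.4500
Terminal stock prices: S_u = 108.8, S_d = 48.75
Terminal payoffs (S − K): max(42.75, 0) = 42.75, max(-17.25, 0) = 0
Node 0 (S = 75): V_0 = 1/1.01·[0.4500·42.7500 + 0.5500·0.0000] = 19.0470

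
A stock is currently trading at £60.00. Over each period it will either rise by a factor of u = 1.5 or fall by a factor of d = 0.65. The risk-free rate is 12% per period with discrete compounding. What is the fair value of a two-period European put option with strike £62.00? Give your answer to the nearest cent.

Risk-neutral probability p = (1 + 0.12 − 0.65)/(1.5 − 0.65) = 0.4700/0.8500 = 0.5529
Terminal stock prices: S_uu = 135, S_ud = 58.5, S_dd = 25.35
Terminal payoffs (K − S): max(-73, 0) = 0, max(3.5, 0) = 3.5, max(36.65, 0) = 36.65
Node u (S = 90): V_u = 1/1.12·[0.5529·0.0000 + 0.4471·3.5000] = 1.3971
Node d (S = 39): V_d = 1/1.12·[0.5529·3.5000 + 0.4471·36.6500] = 16.3571
Node 0 (S = 60): V_0 = 1/1.12·[0.5529·1.3971 + 0.4471·16.3571] = 7.2188

£7.22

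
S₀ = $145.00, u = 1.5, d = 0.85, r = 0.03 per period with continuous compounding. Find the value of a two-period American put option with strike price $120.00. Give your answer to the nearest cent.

Risk-neutral probability p = (e^0.03 − 0.85)/(1.5 − 0.85) = 0.1805/0.6500 = 0.2776
Terminal stock prices: S_uu = 326.2, S_ud = 184.9, S_dd = 104.8
Terminal payoffs (K − S): max(-206.2, 0) = 0, max(-64.88, 0) = 0, max(15.24, 0) = 15.24
Node u (S = 217.5): continuation = e^(−0.03)·[0.2776·0.0000 + 0.7224·0.0000] = 0.0000; exercise value = 0.0000 ≤ continuation, so V_u = 0.0000
Node d (S = 123.2): continuation = e^(−0.03)·[0.2776·0.0000 + 0.7224·15.2375] = 10.6819; exercise value = 0.0000 ≤ continuation, so V_d = 10.6819
Node 0 (S = 145): continuation = e^(−0.03)·[0.2776·0.0000 + 0.7224·10.6819] = 7.4883; exercise value = 0.0000 ≤ continuation, so V_0 = 7.4883

$7.49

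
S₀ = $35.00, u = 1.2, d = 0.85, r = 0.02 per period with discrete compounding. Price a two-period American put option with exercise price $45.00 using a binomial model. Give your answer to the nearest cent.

Risk-neutral probability p = (1 + 0.02 − 0.85)/(1.2 − 0.85) = 0.1700/0.3500 = 0.4857
Terminal stock prices: S_uu = 50.4, S_ud = 35.7, S_dd = 25.29
Terminal payoffs (K − S): max(-5.4, 0) = 0, max(9.3, 0) = 9.3, max(19.71, 0) = 19.71
Node u (S = 42): continuation = 1/1.02·[0.4857·0.0000 + 0.5143·9.3000] = 4.6891; exercise value = 3.0000 ≤ continuation, so V_u = 4.6891
Node d (S = 29.75): continuation = 1/1.02·[0.4857·9.3000 + 0.5143·19.7125] = 14.3676; exercise value = 15.2500 > continuation, so V_d = 15.2500 (exercise)
Node 0 (S = 35): continuation = 1/1.02·[0.4857·4.6891 + 0.5143·15.2500] = 9.9220; exercise value = 10.0000 > continuation, so V_0 = 10.0000 (exercise)

$10.00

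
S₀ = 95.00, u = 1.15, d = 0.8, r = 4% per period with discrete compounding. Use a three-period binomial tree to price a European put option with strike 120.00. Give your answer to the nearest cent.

18.70

Risk-neutral probability p = (1 + 0.04 − 0.8)/(1.15 − 0.8) = 0.2400/0.3500 = 0.6857
Terminal stock prices: S_uuu = 144.5, S_uud = 100.5, S_udd = 69.92, S_ddd = 48.64
Terminal payoffs (K − S): max(-24.48, 0) = 0, max(19.49, 0) = 19.49, max(50.08, 0) = 50.08, max(71.36, 0) = 71.36
Node uu (S = 125.6): V_uu = 1/1.04·[0.6857·0.0000 + 0.3143·19.4900] = 5.8898
Node ud (S = 87.4): V_ud = 1/1.04·[0.6857·19.4900 + 0.3143·50.0800] = 27.9846
Node dd (S = 60.8): V_dd = 1/1.04·[0.6857·50.0800 + 0.3143·71.3600] = 54.5846
Node u (S = 109.2): V_u = 1/1.04·[0.6857·5.8898 + 0.3143·27.9846] = 12.3403
Node d (S = 76): V_d = 1/1.04·[0.6857·27.9846 + 0.3143·54.5846] = 34.9467
Node 0 (S = 95): V_0 = 1/1.04·[0.6857·12.3403 + 0.3143·34.9467] = 18.6973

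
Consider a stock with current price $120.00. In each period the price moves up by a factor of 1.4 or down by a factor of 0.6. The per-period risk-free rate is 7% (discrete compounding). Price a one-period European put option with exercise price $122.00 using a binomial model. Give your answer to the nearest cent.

$19.28

Risk-neutral probability p = (1 + 0.07 − 0.6)/(1.4 − 0.6) = 0.4700/0.8000 = 0.5875
Terminal stock prices: S_u = 168, S_d = 72
Terminal payoffs (K − S): max(-46, 0) = 0, max(50, 0) = 50
Node 0 (S = 120): V_0 = 1/1.07·[0.5875·0.0000 + 0.4125·50.0000] = 19.2757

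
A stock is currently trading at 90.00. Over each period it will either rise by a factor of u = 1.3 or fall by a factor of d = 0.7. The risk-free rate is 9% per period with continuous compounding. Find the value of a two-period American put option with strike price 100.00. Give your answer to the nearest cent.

Risk-neutral probability p = (e^0.09 − 0.7)/(1.3 − 0.7) = 0.3942/0.6000 = 0.6570
Terminal stock prices: S_uu = 152.1, S_ud = 81.9, S_dd = 44.1
Terminal payoffs (K − S): max(-52.1, 0) = 0, max(18.1, 0) = 18.1, max(55.9, 0) = 55.9
Node u (S = 117): continuation = e^(−0.09)·[0.6570·0.0000 + 0.3430·18.1000] = 5.6747; exercise value = 0.0000 ≤ continuation, so V_u = 5.6747
Node d (S = 63): continuation = e^(−0.09)·[0.6570·18.1000 + 0.3430·55.9000] = 28.3931; exercise value = 37.0000 > continuation, so V_d = 37.0000 (exercise)
Node 0 (S = 90): continuation = e^(−0.09)·[0.6570·5.6747 + 0.3430·37.0000] = 15.0073; exercise value = 10.0000 ≤ continuation, so V_0 = 15.0073

15.01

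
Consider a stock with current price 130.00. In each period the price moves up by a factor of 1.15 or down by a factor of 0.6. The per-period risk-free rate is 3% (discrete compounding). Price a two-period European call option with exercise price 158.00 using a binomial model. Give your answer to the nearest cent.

8.02

Risk-neutral probability p = (1 + 0.03 − 0.6)/(1.15 − 0.6) = 0.4300/0.5500 = 0.7818
Terminal stock prices: S_uu = 171.9, S_ud = 89.7, S_dd = 46.8
Terminal payoffs (S − K): max(13.92, 0) = 13.92, max(-68.3, 0) = 0, max(-111.2, 0) = 0
Node u (S = 149.5): V_u = 1/1.03·[0.7818·13.9250 + 0.2182·0.0000] = 10.5697
Node d (S = 78): V_d = 1/1.03·[0.7818·0.0000 + 0.2182·0.0000] = 0.0000
Node 0 (S = 130): V_0 = 1/1.03·[0.7818·10.5697 + 0.2182·0.0000] = 8.0229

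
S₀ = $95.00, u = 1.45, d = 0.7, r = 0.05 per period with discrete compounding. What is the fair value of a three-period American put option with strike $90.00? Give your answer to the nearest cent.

Risk-neutral probability p = (1 + 0.05 − 0.7)/(1.45 − 0.7) = 0.3500/0.7500 = 0.4667
Terminal stock prices: S_uuu = 289.6, S_uud = 139.8, S_udd = 67.5, S_ddd = 32.58
Terminal payoffs (K − S): max(-199.6, 0) = 0, max(-49.82, 0) = 0, max(22.5, 0) = 22.5, max(57.42, 0) = 57.42
Node uu (S = 199.7): continuation = 1/1.05·[0.4667·0.0000 + 0.5333·0.0000] = 0.0000; exercise value = 0.0000 ≤ continuation, so V_uu = 0.0000
Node ud (S = 96.42): continuation = 1/1.05·[0.4667·0.0000 + 0.5333·22.5025] = 11.4298; exercise value = 0.0000 ≤ continuation, so V_ud = 11.4298
Node dd (S = 46.55): continuation = 1/1.05·[0.4667·22.5025 + 0.5333·57.4150] = 39.1643; exercise value = 43.4500 > continuation, so V_dd = 43.4500 (exercise)
Node u (S = 137.8): continuation = 1/1.05·[0.4667·0.0000 + 0.5333·11.4298] = 5.8056; exercise value = 0.0000 ≤ continuation, so V_u = 5.8056
Node d (S = 66.5): continuation = 1/1.05·[0.4667·11.4298 + 0.5333·43.4500] = 27.1498; exercise value = 23.5000 ≤ continuation, so V_d = 27.1498
Node 0 (S = 95): continuation = 1/1.05·[0.4667·5.8056 + 0.5333·27.1498] = 16.3706; exercise value = 0.0000 ≤ continuation, so V_0 = 16.3706

$16.37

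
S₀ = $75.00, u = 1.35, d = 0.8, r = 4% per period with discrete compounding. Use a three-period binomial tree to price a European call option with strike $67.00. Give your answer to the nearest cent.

Risk-neutral probability p = (1 + 0.04 − 0.8)/(1.35 − 0.8) = 0.2400/0.5500 = 0.4364
Terminal stock prices: S_uuu = 184.5, S_uud = 109.4, S_udd = 64.8, S_ddd = 38.4
Terminal payoffs (S − K): max(117.5, 0) = 117.5, max(42.35, 0) = 42.35, max(-2.2, 0) = 0, max(-28.6, 0) = 0
Node uu (S = 136.7): V_uu = 1/1.04·[0.4364·117.5281 + 0.5636·42.3500] = 72.2644
Node ud (S = 81): V_ud = 1/1.04·[0.4364·42.3500 + 0.5636·0.0000] = 17.7692
Node dd (S = 48): V_dd = 1/1.04·[0.4364·0.0000 + 0.5636·0.0000] = 0.0000
Node u (S = 101.2): V_u = 1/1.04·[0.4364·72.2644 + 0.5636·17.7692] = 39.9509
Node d (S = 60): V_d = 1/1.04·[0.4364·17.7692 + 0.5636·0.0000] = 7.4556
Node 0 (S = 75): V_0 = 1/1.04·[0.4364·39.9509 + 0.5636·7.4556] = 20.8033

$20.80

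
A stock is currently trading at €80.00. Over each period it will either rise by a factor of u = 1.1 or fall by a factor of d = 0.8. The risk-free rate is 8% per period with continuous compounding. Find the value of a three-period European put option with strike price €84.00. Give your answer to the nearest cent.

Risk-neutral probability p = (e^0.08 − 0.8)/(1.1 − 0.8) = 0.2833/0.3000 = 0.9443
Terminal stock prices: S_uuu = 106.5, S_uud = 77.44, S_udd = 56.32, S_ddd = 40.96
Terminal payoffs (K − S): max(-22.48, 0) = 0, max(6.56, 0) = 6.56, max(27.68, 0) = 27.68, max(43.04, 0) = 43.04
Node uu (S = 96.8): V_uu = e^(−0.08)·[0.9443·0.0000 + 0.0557·6.5600] = 0.3374
Node ud (S = 70.4): V_ud = e^(−0.08)·[0.9443·6.5600 + 0.0557·27.6800] = 7.1418
Node dd (S = 51.2): V_dd = e^(−0.08)·[0.9443·27.6800 + 0.0557·43.0400] = 26.3418
Node u (S = 88): V_u = e^(−0.08)·[0.9443·0.3374 + 0.0557·7.1418] = 0.6613
Node d (S = 64): V_d = e^(−0.08)·[0.9443·7.1418 + 0.0557·26.3418] = 7.5801
Node 0 (S = 80): V_0 = e^(−0.08)·[0.9443·0.6613 + 0.0557·7.5801] = 0.9663

€0.97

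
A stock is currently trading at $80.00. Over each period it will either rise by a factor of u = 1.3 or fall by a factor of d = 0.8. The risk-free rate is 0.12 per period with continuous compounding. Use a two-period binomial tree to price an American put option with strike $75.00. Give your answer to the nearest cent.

Risk-neutral probability p = (e^0.12 − 0.8)/(1.3 − 0.8) = 0.3275/0.5000 = 0.6550
Terminal stock prices: S_uu = 135.2, S_ud = 83.2, S_dd = 51.2
Terminal payoffs (K − S): max(-60.2, 0) = 0, max(-8.2, 0) = 0, max(23.8, 0) = 23.8
Node u (S = 104): continuation = e^(−0.12)·[0.6550·0.0000 + 0.3450·0.0000] = 0.0000; exercise value = 0.0000 ≤ continuation, so V_u = 0.0000
Node d (S = 64): continuation = e^(−0.12)·[0.6550·0.0000 + 0.3450·23.8000] = 7.2826; exercise value = 11.0000 > continuation, so V_d = 11.0000 (exercise)
Node 0 (S = 80): continuation = e^(−0.12)·[0.6550·0.0000 + 0.3450·11.0000] = 3.3659; exercise value = 0.0000 ≤ continuation, so V_0 = 3.3659

$3.37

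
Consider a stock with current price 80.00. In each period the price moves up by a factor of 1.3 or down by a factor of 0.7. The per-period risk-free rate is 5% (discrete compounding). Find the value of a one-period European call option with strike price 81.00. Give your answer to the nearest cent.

Risk-neutral probability p = (1 + 0.05 − 0.7)/(1.3 − 0.7) = 0.3500/0.6000 = 0.5833
Terminal stock prices: S_u = 104, S_d = 56
Terminal payoffs (S − K): max(23, 0) = 23, max(-25, 0) = 0
Node 0 (S = 80): V_0 = 1/1.05·[0.5833·23.0000 + 0.4167·0.0000] = 12.7778

12.78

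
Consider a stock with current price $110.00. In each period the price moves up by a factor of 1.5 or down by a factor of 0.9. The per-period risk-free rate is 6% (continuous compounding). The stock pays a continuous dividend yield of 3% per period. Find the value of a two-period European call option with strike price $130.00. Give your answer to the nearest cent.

Per-period risk-free factor R = e^0.06 = 1.0618; dividend-adjusted growth = e^(0.06−0.03) = 1.0305.
Risk-neutral probability p = (1.0305 − 0.9)/(1.5 − 0.9) = 0.1305/0.6000 = 0.2174
Terminal stock prices: S_uu = 247.5, S_ud = 148.5, S_dd = 89.1
Terminal payoffs (S − K): max(117.5, 0) = 117.5, max(18.5, 0) = 18.5, max(-40.9, 0) = 0
Node u (S = 165): V_u = e^(−0.06)·[0.2174·117.5000 + 0.7826·18.5000] = 37.6941
Node d (S = 99): V_d = e^(−0.06)·[0.2174·18.5000 + 0.7826·0.0000] = 3.7881
Node 0 (S = 110): V_0 = e^(−0.06)·[0.2174·37.6941 + 0.7826·3.7881] = 10.5102

$10.51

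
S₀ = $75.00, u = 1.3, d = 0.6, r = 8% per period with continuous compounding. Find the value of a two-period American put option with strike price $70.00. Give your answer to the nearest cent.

$9.24

Risk-neutral probability p = (e^0.08 − 0.6)/(1.3 − 0.6) = 0.4833/0.7000 = 0.6904
Terminal stock prices: S_uu = 126.8, S_ud = 58.5, S_dd = 27
Terminal payoffs (K − S): max(-56.75, 0) = 0, max(11.5, 0) = 11.5, max(43, 0) = 43
Node u (S = 97.5): continuation = e^(−0.08)·[0.6904·0.0000 + 0.3096·11.5000] = 3.2866; exercise value = 0.0000 ≤ continuation, so V_u = 3.2866
Node d (S = 45): continuation = e^(−0.08)·[0.6904·11.5000 + 0.3096·43.0000] = 19.6181; exercise value = 25.0000 > continuation, so V_d = 25.0000 (exercise)
Node 0 (S = 75): continuation = e^(−0.08)·[0.6904·3.2866 + 0.3096·25.0000] = 9.2393; exercise value = 0.0000 ≤ continuation, so V_0 = 9.2393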